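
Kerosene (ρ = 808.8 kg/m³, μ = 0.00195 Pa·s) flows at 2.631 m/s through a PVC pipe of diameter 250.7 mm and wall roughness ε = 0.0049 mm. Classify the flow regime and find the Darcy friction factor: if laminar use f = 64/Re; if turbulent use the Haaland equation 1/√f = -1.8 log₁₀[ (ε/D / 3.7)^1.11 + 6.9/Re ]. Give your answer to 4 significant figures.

f ≈ 0.01475

Re = ρVD/μ = 808.8·2.631·0.2507/0.00195 = 2.736e+05.
Re > 4000 → turbulent. ε/D = 4.9e-06/0.2507 = 1.95e-05; Haaland: 1/√f = -1.8 log₁₀[1.39e-06 + 2.52e-05] = 8.235, so f = 0.01475.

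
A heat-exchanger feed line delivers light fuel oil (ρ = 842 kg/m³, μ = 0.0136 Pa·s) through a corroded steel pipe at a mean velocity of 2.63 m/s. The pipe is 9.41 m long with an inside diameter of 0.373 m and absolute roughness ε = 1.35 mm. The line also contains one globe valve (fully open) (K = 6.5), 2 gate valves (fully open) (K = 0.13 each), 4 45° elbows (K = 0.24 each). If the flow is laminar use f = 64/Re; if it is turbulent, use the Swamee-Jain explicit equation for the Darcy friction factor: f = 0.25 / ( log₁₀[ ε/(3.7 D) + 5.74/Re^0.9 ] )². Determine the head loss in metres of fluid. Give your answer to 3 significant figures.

Reynolds number Re = ρVD/μ = 842 · 2.63 · 0.373 / 0.0136 = 6.073e+04.
Re > 4000 → turbulent. Relative roughness ε/D = 0.00135/0.373 = 0.00362. Swamee-Jain: f = 0.25/(log₁₀[0.00362/3.7 + 5.74/6.073e+04^0.9])² = 0.25/(log₁₀[0.000978 + 0.000284])² = 0.25/(-2.899)² = 0.02975.
Total minor-loss coefficient ΣK = 1·6.5 + 2·0.13 + 4·0.24 = 7.72.
ΔP = [f·L/D + ΣK]·(ρV²/2) = [0.02975·9.41/0.373 + 7.72]·(842·2.63²/2) = [0.7506 + 7.72]·2912 = 2.467e+04 Pa.
Head loss h_f = ΔP/(ρg) = 2.467e+04/(842·9.81) = 2.99 m.

h_f ≈ 2.99 m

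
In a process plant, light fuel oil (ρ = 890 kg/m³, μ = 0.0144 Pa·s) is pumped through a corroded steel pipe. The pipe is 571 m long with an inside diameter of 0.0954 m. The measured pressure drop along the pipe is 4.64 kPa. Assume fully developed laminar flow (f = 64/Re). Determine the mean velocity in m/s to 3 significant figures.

V ≈ 0.160 m/s

For laminar flow, f = 64/Re with Re = ρVD/μ, so Darcy-Weisbach reduces to ΔP = 32μLV/D². Solving for V: V = ΔP·D²/(32μL) = 4640·(0.0954)²/(32·0.0144·571) = 0.1605 m/s.
Check: Re = ρVD/μ = 890·0.1605·0.0954/0.0144 = 946.3 < 2300, so the laminar assumption holds.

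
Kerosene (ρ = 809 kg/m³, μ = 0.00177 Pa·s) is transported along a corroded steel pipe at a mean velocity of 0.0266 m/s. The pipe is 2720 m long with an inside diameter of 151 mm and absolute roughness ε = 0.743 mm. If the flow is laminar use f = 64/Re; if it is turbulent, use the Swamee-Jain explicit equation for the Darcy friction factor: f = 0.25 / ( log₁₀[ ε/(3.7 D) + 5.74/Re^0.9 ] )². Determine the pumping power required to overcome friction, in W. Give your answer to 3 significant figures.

Reynolds number Re = ρVD/μ = 809 · 0.0266 · 0.151 / 0.00177 = 1836.
Re < 2300 → laminar flow, so f = 64/Re = 64/1836 = 0.03486 (the turbulent correlation is not needed).
Darcy-Weisbach: ΔP = f(L/D)(ρV²/2) = 0.03486·(2720/0.151)·(809·0.0266²/2) = 0.03486·1.801e+04·0.2862 = 179.7 Pa.
Q = V·A = 0.0266·0.01791 = 0.0004763 m³/s.
Pumping power P = QΔP = 0.0004763·179.7 = 0.08561 W = 0.0856 W.

P ≈ 0.0856 W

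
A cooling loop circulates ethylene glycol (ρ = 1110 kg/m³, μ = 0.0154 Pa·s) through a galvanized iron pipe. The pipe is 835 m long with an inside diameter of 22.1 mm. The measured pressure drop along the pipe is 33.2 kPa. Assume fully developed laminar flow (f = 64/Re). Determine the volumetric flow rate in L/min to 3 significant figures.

Q ≈ 0.907 L/min

For laminar flow, f = 64/Re with Re = ρVD/μ, so Darcy-Weisbach reduces to ΔP = 32μLV/D². Solving for V: V = ΔP·D²/(32μL) = 3.32e+04·(0.0221)²/(32·0.0154·835) = 0.03941 m/s.
Check: Re = ρVD/μ = 1110·0.03941·0.0221/0.0154 = 62.77 < 2300, so the laminar assumption holds.
Q = V·A = 0.03941·(π/4·0.0221²) = 1.512e-05 m³/s = 0.907 L/min.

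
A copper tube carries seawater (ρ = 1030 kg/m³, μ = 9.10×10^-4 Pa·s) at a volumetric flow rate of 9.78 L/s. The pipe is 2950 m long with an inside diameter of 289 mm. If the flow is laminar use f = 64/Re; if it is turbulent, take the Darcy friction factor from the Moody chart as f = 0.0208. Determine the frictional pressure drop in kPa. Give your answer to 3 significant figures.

ΔP ≈ 2.43 kPa

Q = 9.78 L/s = 9.78/1000 = 0.00978 m³/s.
Cross-sectional area A = πD²/4 = π(0.289)²/4 = 0.0656 m²; mean velocity V = Q/A = 0.00978/0.0656 = 0.1491 m/s.
Reynolds number Re = ρVD/μ = 1030 · 0.1491 · 0.289 / 0.00091 = 4.877e+04.
Re > 4000 → turbulent; use the Moody-chart value f = 0.0208.
Darcy-Weisbach: ΔP = f(L/D)(ρV²/2) = 0.0208·(2950/0.289)·(1030·0.1491²/2) = 0.0208·1.021e+04·11.45 = 2431 Pa.
ΔP = 2431 Pa = 2.43 kPa.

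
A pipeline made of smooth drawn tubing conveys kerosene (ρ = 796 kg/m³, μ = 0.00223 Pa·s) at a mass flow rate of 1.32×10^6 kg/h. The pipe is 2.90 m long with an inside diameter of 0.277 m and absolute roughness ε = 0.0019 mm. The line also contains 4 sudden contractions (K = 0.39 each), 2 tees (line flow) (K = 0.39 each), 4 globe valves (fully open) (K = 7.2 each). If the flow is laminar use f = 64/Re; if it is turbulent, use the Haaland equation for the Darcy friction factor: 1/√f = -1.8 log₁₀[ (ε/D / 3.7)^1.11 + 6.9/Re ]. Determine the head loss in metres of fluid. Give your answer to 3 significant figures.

h_f ≈ 93.1 m

ṁ = 1.32×10^6 kg/h = 1.32×10^6/3600 = 366.7 kg/s.
A = πD²/4 = π(0.277)²/4 = 0.06026 m²; mean velocity V = ṁ/(ρA) = 366.7/(796 · 0.06026) = 7.644 m/s.
Reynolds number Re = ρVD/μ = 796 · 7.644 · 0.277 / 0.00223 = 7.558e+05.
Re > 4000 → turbulent. Relative roughness ε/D = 1.9e-06/0.277 = 6.86e-06. Haaland: 1/√f = -1.8 log₁₀[(6.86e-06/3.7)^1.11 + 6.9/7.558e+05] = -1.8 log₁₀[4.34e-07 + 9.13e-06] = 9.035, so f = 0.01225.
Total minor-loss coefficient ΣK = 4·0.39 + 2·0.39 + 4·7.2 = 31.1.
ΔP = [f·L/D + ΣK]·(ρV²/2) = [0.01225·2.9/0.277 + 31.1]·(796·7.644²/2) = [0.1283 + 31.1]·2.325e+04 = 7.271e+05 Pa.
Head loss h_f = ΔP/(ρg) = 7.271e+05/(796·9.81) = 93.1 m.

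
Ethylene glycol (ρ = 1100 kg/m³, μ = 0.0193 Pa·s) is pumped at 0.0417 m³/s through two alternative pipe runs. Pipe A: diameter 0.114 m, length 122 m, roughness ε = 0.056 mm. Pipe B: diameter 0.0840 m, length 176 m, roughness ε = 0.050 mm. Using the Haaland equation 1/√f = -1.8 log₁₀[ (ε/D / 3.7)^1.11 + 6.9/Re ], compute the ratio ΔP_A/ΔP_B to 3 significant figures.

Pipe A: V = Q/A = 0.0417/0.01021 = 4.085 m/s; Re = 2.654e+04; ε/D = 0.000491; Haaland → f = 0.02506; ΔP_A = f(L/D)(ρV²/2) = 2.462e+05 Pa.
Pipe B: V = Q/A = 0.0417/0.005542 = 7.525 m/s; Re = 3.602e+04; ε/D = 0.000595; Haaland → f = 0.02386; ΔP_B = f(L/D)(ρV²/2) = 1.557e+06 Pa.
ΔP_A/ΔP_B = 2.462e+05/1.557e+06 = 0.158.

ΔP_A/ΔP_B ≈ 0.158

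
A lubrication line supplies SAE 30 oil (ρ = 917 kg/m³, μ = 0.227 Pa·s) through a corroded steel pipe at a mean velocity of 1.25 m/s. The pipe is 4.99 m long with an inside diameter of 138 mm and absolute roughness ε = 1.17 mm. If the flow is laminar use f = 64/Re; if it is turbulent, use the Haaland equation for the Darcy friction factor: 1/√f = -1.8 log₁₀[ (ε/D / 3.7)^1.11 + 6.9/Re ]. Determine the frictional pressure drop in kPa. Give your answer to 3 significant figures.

Reynolds number Re = ρVD/μ = 917 · 1.25 · 0.138 / 0.227 = 696.8.
Re < 2300 → laminar flow, so f = 64/Re = 64/696.8 = 0.09184 (the turbulent correlation is not needed).
Darcy-Weisbach: ΔP = f(L/D)(ρV²/2) = 0.09184·(4.99/0.138)·(917·1.25²/2) = 0.09184·36.16·716.4 = 2379 Pa.
ΔP = 2379 Pa = 2.38 kPa.

ΔP ≈ 2.38 kPa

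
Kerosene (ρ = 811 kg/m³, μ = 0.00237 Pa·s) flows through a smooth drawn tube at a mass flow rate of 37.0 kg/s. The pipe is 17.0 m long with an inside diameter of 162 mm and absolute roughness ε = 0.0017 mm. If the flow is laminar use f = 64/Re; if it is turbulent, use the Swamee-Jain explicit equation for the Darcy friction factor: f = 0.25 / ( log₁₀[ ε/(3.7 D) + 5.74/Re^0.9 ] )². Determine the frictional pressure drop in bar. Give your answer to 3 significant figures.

A = πD²/4 = π(0.162)²/4 = 0.02061 m²; mean velocity V = ṁ/(ρA) = 37/(811 · 0.02061) = 2.213 m/s.
Reynolds number Re = ρVD/μ = 811 · 2.213 · 0.162 / 0.00237 = 1.227e+05.
Re > 4000 → turbulent. Relative roughness ε/D = 1.7e-06/0.162 = 1.05e-05. Swamee-Jain: f = 0.25/(log₁₀[1.05e-05/3.7 + 5.74/1.227e+05^0.9])² = 0.25/(log₁₀[2.84e-06 + 0.000151])² = 0.25/(-3.813)² = 0.0172.
Darcy-Weisbach: ΔP = f(L/D)(ρV²/2) = 0.0172·(17/0.162)·(811·2.213²/2) = 0.0172·104.9·1987 = 3585 Pa.
ΔP = 3585 Pa = 0.0358 bar.

ΔP ≈ 0.0358 bar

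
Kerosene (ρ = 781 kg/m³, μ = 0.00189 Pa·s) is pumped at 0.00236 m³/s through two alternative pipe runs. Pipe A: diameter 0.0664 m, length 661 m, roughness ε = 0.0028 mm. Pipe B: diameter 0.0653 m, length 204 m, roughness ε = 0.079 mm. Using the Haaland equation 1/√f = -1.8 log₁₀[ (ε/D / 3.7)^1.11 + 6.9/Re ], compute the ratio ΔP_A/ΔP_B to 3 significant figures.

ΔP_A/ΔP_B ≈ 2.76

Pipe A: V = Q/A = 0.00236/0.003463 = 0.6815 m/s; Re = 1.87e+04; ε/D = 4.22e-05; Haaland → f = 0.02625; ΔP_A = f(L/D)(ρV²/2) = 4.739e+04 Pa.
Pipe B: V = Q/A = 0.00236/0.003349 = 0.7047 m/s; Re = 1.902e+04; ε/D = 0.00121; Haaland → f = 0.0283; ΔP_B = f(L/D)(ρV²/2) = 1.714e+04 Pa.
ΔP_A/ΔP_B = 4.739e+04/1.714e+04 = 2.76.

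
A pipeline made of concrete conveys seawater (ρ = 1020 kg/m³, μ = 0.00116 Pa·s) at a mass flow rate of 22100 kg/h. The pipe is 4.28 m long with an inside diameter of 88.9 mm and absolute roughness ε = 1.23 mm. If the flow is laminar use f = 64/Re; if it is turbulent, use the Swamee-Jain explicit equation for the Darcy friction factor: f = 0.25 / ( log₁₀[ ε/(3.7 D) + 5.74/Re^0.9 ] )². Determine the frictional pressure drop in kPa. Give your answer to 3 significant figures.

ΔP ≈ 1.00 kPa

ṁ = 22100 kg/h = 22100/3600 = 6.139 kg/s.
A = πD²/4 = π(0.0889)²/4 = 0.006207 m²; mean velocity V = ṁ/(ρA) = 6.139/(1020 · 0.006207) = 0.9696 m/s.
Reynolds number Re = ρVD/μ = 1020 · 0.9696 · 0.0889 / 0.00116 = 7.579e+04.
Re > 4000 → turbulent. Relative roughness ε/D = 0.00123/0.0889 = 0.0138. Swamee-Jain: f = 0.25/(log₁₀[0.0138/3.7 + 5.74/7.579e+04^0.9])² = 0.25/(log₁₀[0.00374 + 0.000233])² = 0.25/(-2.401)² = 0.04337.
Darcy-Weisbach: ΔP = f(L/D)(ρV²/2) = 0.04337·(4.28/0.0889)·(1020·0.9696²/2) = 0.04337·48.14·479.5 = 1001 Pa.
ΔP = 1001 Pa = 1.00 kPa.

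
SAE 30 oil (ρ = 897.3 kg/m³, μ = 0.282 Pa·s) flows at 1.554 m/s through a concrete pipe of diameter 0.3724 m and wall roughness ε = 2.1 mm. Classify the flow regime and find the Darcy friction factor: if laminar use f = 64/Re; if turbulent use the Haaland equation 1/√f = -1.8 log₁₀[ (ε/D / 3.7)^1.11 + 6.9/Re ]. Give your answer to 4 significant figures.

Re = ρVD/μ = 897.3·1.554·0.3724/0.282 = 1841.
Re < 2300 → laminar, so f = 64/Re = 0.03476 (roughness is irrelevant in laminar flow).

f ≈ 0.03476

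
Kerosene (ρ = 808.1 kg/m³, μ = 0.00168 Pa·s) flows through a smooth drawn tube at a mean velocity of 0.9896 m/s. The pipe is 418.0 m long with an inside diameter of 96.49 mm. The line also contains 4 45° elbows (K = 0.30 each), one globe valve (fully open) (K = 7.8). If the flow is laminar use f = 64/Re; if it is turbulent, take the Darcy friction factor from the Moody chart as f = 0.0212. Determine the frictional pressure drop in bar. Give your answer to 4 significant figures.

Reynolds number Re = ρVD/μ = 808.1 · 0.9896 · 0.09649 / 0.00168 = 4.593e+04.
Re > 4000 → turbulent; use the Moody-chart value f = 0.0212.
Total minor-loss coefficient ΣK = 4·0.3 + 1·7.8 = 9.
ΔP = [f·L/D + ΣK]·(ρV²/2) = [0.0212·418/0.09649 + 9]·(808.1·0.9896²/2) = [91.84 + 9]·395.7 = 3.99e+04 Pa.
ΔP = 3.99e+04 Pa = 0.3990 bar.

ΔP ≈ 0.3990 bar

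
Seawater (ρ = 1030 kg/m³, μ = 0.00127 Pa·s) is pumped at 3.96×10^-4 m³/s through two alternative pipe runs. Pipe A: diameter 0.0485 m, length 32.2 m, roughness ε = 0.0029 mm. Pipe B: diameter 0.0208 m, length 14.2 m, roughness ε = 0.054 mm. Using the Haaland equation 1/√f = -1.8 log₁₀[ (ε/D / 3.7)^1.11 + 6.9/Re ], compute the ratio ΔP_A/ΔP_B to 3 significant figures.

Pipe A: V = Q/A = 0.000396/0.001847 = 0.2143 m/s; Re = 8431; ε/D = 5.98e-05; Haaland → f = 0.03244; ΔP_A = f(L/D)(ρV²/2) = 509.6 Pa.
Pipe B: V = Q/A = 0.000396/0.0003398 = 1.165 m/s; Re = 1.966e+04; ε/D = 0.0026; Haaland → f = 0.0306; ΔP_B = f(L/D)(ρV²/2) = 1.461e+04 Pa.
ΔP_A/ΔP_B = 509.6/1.461e+04 = 0.0349.

ΔP_A/ΔP_B ≈ 0.0349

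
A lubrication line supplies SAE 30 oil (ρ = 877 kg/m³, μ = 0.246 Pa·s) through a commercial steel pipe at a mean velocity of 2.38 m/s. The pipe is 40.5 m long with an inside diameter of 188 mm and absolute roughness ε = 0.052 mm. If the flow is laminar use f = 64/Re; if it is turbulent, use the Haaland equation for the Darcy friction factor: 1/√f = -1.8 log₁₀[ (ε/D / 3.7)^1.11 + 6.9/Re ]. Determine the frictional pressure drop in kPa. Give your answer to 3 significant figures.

Reynolds number Re = ρVD/μ = 877 · 2.38 · 0.188 / 0.246 = 1595.
Re < 2300 → laminar flow, so f = 64/Re = 64/1595 = 0.04012 (the turbulent correlation is not needed).
Darcy-Weisbach: ΔP = f(L/D)(ρV²/2) = 0.04012·(40.5/0.188)·(877·2.38²/2) = 0.04012·215.4·2484 = 2.147e+04 Pa.
ΔP = 2.147e+04 Pa = 21.5 kPa.

ΔP ≈ 21.5 kPa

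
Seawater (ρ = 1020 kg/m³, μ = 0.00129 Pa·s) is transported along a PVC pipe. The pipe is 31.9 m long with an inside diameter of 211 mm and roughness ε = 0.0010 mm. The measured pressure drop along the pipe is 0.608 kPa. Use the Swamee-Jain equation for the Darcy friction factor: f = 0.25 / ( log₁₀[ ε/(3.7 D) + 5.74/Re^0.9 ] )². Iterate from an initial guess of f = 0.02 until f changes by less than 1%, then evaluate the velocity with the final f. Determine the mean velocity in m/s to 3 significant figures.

V ≈ 0.672 m/s

Rearranging Darcy-Weisbach: V = √(2·ΔP·D/(f·L·ρ)). With ε/D = 1e-06/0.211 = 4.74e-06, iterate starting from f = 0.02:
  f = 0.02 → V = √(2·608·0.211/(0.02·31.9·1020)) = 0.6279 m/s; Re = ρVD/μ = 1.048e+05; f → 0.01772
  f = 0.01772 → V = 0.6671 m/s; Re = 1.113e+05; f → 0.0175
  f = 0.0175 → V = 0.6712 m/s; Re = 1.12e+05; f → 0.01748
Converged (Δf/f < 1%). With the final f = 0.01748: V = √(2·608·0.211/(0.01748·31.9·1020)) = 0.6717 m/s.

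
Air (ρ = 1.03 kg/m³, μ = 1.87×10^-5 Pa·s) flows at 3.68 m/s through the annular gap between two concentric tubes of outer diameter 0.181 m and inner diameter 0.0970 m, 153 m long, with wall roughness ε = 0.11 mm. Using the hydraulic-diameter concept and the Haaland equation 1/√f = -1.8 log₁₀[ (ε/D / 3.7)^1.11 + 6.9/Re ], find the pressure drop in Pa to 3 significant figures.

Hydraulic diameter D_h = 4A/P = D_o - D_i = 0.181 - 0.097 = 0.084 m.
Re = ρVD_h/μ = 1.03·3.68·0.084/1.87e-05 = 1.703e+04.
ε/D_h = 0.00011/0.084 = 0.00131; Haaland gives 1/√f = -1.8 log₁₀[0.000148+0.000405] = 5.863, so f = 0.02909.
ΔP = f(L/D_h)(ρV²/2) = 0.02909·153/0.084·6.974 = 369.5 Pa.

ΔP ≈ 370 Pa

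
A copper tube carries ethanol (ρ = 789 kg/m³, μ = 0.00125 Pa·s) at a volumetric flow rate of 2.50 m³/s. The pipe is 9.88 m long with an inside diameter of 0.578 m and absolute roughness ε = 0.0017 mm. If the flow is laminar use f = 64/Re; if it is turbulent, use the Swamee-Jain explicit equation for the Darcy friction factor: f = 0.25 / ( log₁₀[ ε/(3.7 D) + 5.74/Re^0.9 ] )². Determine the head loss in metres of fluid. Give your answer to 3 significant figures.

h_f ≈ 0.765 m

Cross-sectional area A = πD²/4 = π(0.578)²/4 = 0.2624 m²; mean velocity V = Q/A = 2.5/0.2624 = 9.528 m/s.
Reynolds number Re = ρVD/μ = 789 · 9.528 · 0.578 / 0.00125 = 3.476e+06.
Re > 4000 → turbulent. Relative roughness ε/D = 1.7e-06/0.578 = 2.94e-06. Swamee-Jain: f = 0.25/(log₁₀[2.94e-06/3.7 + 5.74/3.476e+06^0.9])² = 0.25/(log₁₀[7.95e-07 + 7.45e-06])² = 0.25/(-5.084)² = 0.009672.
Darcy-Weisbach: ΔP = f(L/D)(ρV²/2) = 0.009672·(9.88/0.578)·(789·9.528²/2) = 0.009672·17.09·3.581e+04 = 5921 Pa.
Head loss h_f = ΔP/(ρg) = 5921/(789·9.81) = 0.765 m.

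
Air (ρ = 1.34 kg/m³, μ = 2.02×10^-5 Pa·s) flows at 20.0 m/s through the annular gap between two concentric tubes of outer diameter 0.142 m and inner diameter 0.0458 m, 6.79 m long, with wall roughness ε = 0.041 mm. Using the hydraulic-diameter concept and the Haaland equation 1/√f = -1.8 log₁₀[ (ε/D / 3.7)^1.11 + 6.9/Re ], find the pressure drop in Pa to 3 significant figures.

Hydraulic diameter D_h = 4A/P = D_o - D_i = 0.142 - 0.0458 = 0.0962 m.
Re = ρVD_h/μ = 1.34·20·0.0962/2.02e-05 = 1.276e+05.
ε/D_h = 4.1e-05/0.0962 = 0.000426; Haaland gives 1/√f = -1.8 log₁₀[4.25e-05+5.41e-05] = 7.228, so f = 0.01914.
ΔP = f(L/D_h)(ρV²/2) = 0.01914·6.79/0.0962·268 = 362.1 Pa.

ΔP ≈ 362 Pa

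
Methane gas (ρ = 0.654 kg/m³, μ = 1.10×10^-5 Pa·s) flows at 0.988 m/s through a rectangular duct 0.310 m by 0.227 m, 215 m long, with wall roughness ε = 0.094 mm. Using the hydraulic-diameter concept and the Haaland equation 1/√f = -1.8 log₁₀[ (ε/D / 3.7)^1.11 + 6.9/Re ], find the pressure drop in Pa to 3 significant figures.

ΔP ≈ 7.35 Pa

Hydraulic diameter D_h = 4A/P = 4·(0.31·0.227)/(2·(0.31+0.227)) = 0.2815/1.074 = 0.2621 m.
Re = ρVD_h/μ = 0.654·0.988·0.2621/1.1e-05 = 1.54e+04.
ε/D_h = 9.4e-05/0.2621 = 0.000359; Haaland gives 1/√f = -1.8 log₁₀[3.51e-05+0.000448] = 5.968, so f = 0.02807.
ΔP = f(L/D_h)(ρV²/2) = 0.02807·215/0.2621·0.3192 = 7.351 Pa.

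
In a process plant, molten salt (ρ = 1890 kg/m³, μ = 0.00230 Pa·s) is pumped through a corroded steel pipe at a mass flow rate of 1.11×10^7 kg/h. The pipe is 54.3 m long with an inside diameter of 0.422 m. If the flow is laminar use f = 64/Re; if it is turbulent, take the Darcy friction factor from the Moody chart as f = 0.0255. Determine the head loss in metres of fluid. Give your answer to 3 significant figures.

ṁ = 1.11×10^7 kg/h = 1.11×10^7/3600 = 3083 kg/s.
A = πD²/4 = π(0.422)²/4 = 0.1399 m²; mean velocity V = ṁ/(ρA) = 3083/(1890 · 0.1399) = 11.66 m/s.
Reynolds number Re = ρVD/μ = 1890 · 11.66 · 0.422 / 0.0023 = 4.045e+06.
Re > 4000 → turbulent; use the Moody-chart value f = 0.0255.
Darcy-Weisbach: ΔP = f(L/D)(ρV²/2) = 0.0255·(54.3/0.422)·(1890·11.66²/2) = 0.0255·128.7·1.286e+05 = 4.218e+05 Pa.
Head loss h_f = ΔP/(ρg) = 4.218e+05/(1890·9.81) = 22.8 m.

h_f ≈ 22.8 m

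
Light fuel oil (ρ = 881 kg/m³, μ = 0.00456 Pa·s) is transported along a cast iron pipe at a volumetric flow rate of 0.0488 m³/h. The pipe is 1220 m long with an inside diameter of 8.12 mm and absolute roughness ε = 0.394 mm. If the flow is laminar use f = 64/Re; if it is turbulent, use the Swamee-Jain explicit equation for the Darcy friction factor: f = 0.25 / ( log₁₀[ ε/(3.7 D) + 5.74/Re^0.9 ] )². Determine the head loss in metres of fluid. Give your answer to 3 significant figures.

h_f ≈ 81.8 m

Q = 0.0488 m³/h = 0.0488/3600 = 1.356e-05 m³/s.
Cross-sectional area A = πD²/4 = π(0.00812)²/4 = 5.178e-05 m²; mean velocity V = Q/A = 1.356e-05/5.178e-05 = 0.2618 m/s.
Reynolds number Re = ρVD/μ = 881 · 0.2618 · 0.00812 / 0.00456 = 410.7.
Re < 2300 → laminar flow, so f = 64/Re = 64/410.7 = 0.1558 (the turbulent correlation is not needed).
Darcy-Weisbach: ΔP = f(L/D)(ρV²/2) = 0.1558·(1220/0.00812)·(881·0.2618²/2) = 0.1558·1.502e+05·30.18 = 7.068e+05 Pa.
Head loss h_f = ΔP/(ρg) = 7.068e+05/(881·9.81) = 81.8 m.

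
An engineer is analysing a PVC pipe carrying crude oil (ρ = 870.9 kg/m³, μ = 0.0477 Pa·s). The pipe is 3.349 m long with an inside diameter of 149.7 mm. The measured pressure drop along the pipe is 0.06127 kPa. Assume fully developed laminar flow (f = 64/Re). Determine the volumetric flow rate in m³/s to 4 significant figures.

Q ≈ 0.004728 m³/s

For laminar flow, f = 64/Re with Re = ρVD/μ, so Darcy-Weisbach reduces to ΔP = 32μLV/D². Solving for V: V = ΔP·D²/(32μL) = 61.27·(0.1497)²/(32·0.0477·3.349) = 0.2686 m/s.
Check: Re = ρVD/μ = 870.9·0.2686·0.1497/0.0477 = 734.1 < 2300, so the laminar assumption holds.
Q = V·A = 0.2686·(π/4·0.1497²) = 0.004728 m³/s = 0.004728 m³/s.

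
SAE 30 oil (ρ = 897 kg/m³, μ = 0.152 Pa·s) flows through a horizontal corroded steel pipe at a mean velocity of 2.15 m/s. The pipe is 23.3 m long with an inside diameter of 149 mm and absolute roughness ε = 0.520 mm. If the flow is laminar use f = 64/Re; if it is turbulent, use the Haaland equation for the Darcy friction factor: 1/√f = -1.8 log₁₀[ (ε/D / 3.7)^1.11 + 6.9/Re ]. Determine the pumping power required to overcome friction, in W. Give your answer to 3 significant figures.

Reynolds number Re = ρVD/μ = 897 · 2.15 · 0.149 / 0.152 = 1890.
Re < 2300 → laminar flow, so f = 64/Re = 64/1890 = 0.03385 (the turbulent correlation is not needed).
Darcy-Weisbach: ΔP = f(L/D)(ρV²/2) = 0.03385·(23.3/0.149)·(897·2.15²/2) = 0.03385·156.4·2073 = 1.098e+04 Pa.
Q = V·A = 2.15·0.01744 = 0.03749 m³/s.
Pumping power P = QΔP = 0.03749·1.098e+04 = 411.4 W = 411 W.

P ≈ 411 W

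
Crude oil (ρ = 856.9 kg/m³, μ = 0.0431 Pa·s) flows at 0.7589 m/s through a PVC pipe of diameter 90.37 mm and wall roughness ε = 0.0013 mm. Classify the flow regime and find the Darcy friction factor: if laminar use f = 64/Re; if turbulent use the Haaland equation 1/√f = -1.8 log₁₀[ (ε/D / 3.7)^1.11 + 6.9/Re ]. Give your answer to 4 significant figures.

f ≈ 0.04694

Re = ρVD/μ = 856.9·0.7589·0.09037/0.0431 = 1364.
Re < 2300 → laminar, so f = 64/Re = 0.04694 (roughness is irrelevant in laminar flow).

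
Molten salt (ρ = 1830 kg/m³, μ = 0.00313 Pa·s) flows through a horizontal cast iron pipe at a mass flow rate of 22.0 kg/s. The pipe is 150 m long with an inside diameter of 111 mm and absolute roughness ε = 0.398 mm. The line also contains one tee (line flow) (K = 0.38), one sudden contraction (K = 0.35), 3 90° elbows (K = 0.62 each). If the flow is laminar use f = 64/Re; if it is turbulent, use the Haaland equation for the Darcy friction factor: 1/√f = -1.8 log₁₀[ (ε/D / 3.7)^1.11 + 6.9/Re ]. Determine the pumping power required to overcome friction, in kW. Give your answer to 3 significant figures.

P ≈ 0.706 kW

A = πD²/4 = π(0.111)²/4 = 0.009677 m²; mean velocity V = ṁ/(ρA) = 22/(1830 · 0.009677) = 1.242 m/s.
Reynolds number Re = ρVD/μ = 1830 · 1.242 · 0.111 / 0.00313 = 8.062e+04.
Re > 4000 → turbulent. Relative roughness ε/D = 0.000398/0.111 = 0.00359. Haaland: 1/√f = -1.8 log₁₀[(0.00359/3.7)^1.11 + 6.9/8.062e+04] = -1.8 log₁₀[0.000452 + 8.56e-05] = 5.886, so f = 0.02887.
Total minor-loss coefficient ΣK = 1·0.38 + 1·0.35 + 3·0.62 = 2.59.
ΔP = [f·L/D + ΣK]·(ρV²/2) = [0.02887·150/0.111 + 2.59]·(1830·1.242²/2) = [39.01 + 2.59]·1412 = 5.875e+04 Pa.
Q = ṁ/ρ = 22/1830 = 0.01202 m³/s.
Pumping power P = QΔP = 0.01202·5.875e+04 = 706.3 W = 0.706 kW.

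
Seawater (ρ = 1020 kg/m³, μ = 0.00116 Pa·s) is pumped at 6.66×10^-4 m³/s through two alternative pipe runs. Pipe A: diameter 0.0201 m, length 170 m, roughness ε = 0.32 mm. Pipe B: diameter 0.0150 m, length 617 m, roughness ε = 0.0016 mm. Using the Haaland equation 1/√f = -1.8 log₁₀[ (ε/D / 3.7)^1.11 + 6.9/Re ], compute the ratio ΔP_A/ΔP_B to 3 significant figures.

ΔP_A/ΔP_B ≈ 0.139

Pipe A: V = Q/A = 0.000666/0.0003173 = 2.099 m/s; Re = 3.71e+04; ε/D = 0.0159; Haaland → f = 0.04588; ΔP_A = f(L/D)(ρV²/2) = 8.719e+05 Pa.
Pipe B: V = Q/A = 0.000666/0.0001767 = 3.769 m/s; Re = 4.971e+04; ε/D = 0.000107; Haaland → f = 0.02104; ΔP_B = f(L/D)(ρV²/2) = 6.27e+06 Pa.
ΔP_A/ΔP_B = 8.719e+05/6.27e+06 = 0.139.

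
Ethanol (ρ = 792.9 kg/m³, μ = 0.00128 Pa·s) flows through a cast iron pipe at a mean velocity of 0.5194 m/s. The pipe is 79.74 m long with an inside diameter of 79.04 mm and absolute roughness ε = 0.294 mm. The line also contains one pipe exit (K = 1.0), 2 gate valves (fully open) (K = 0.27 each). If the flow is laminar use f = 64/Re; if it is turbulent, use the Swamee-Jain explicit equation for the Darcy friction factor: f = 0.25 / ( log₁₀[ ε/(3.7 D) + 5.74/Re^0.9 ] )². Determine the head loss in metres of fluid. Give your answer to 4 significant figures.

Reynolds number Re = ρVD/μ = 792.9 · 0.5194 · 0.07904 / 0.00128 = 2.543e+04.
Re > 4000 → turbulent. Relative roughness ε/D = 0.000294/0.07904 = 0.00372. Swamee-Jain: f = 0.25/(log₁₀[0.00372/3.7 + 5.74/2.543e+04^0.9])² = 0.25/(log₁₀[0.00101 + 0.000622])² = 0.25/(-2.788)² = 0.03215.
Total minor-loss coefficient ΣK = 1·1 + 2·0.27 = 1.54.
ΔP = [f·L/D + ΣK]·(ρV²/2) = [0.03215·79.74/0.07904 + 1.54]·(792.9·0.5194²/2) = [32.44 + 1.54]·107 = 3634 Pa.
Head loss h_f = ΔP/(ρg) = 3634/(792.9·9.81) = 0.4672 m.

h_f ≈ 0.4672 m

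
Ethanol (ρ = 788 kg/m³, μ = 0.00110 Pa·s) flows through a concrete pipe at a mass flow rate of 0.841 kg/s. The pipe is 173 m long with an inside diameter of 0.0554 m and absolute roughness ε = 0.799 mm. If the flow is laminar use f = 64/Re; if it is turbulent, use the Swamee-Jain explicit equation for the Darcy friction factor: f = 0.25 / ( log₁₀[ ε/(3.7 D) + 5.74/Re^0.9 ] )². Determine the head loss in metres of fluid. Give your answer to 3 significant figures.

A = πD²/4 = π(0.0554)²/4 = 0.002411 m²; mean velocity V = ṁ/(ρA) = 0.841/(788 · 0.002411) = 0.4428 m/s.
Reynolds number Re = ρVD/μ = 788 · 0.4428 · 0.0554 / 0.0011 = 1.757e+04.
Re > 4000 → turbulent. Relative roughness ε/D = 0.000799/0.0554 = 0.0144. Swamee-Jain: f = 0.25/(log₁₀[0.0144/3.7 + 5.74/1.757e+04^0.9])² = 0.25/(log₁₀[0.0039 + 0.000868])² = 0.25/(-2.322)² = 0.04637.
Darcy-Weisbach: ΔP = f(L/D)(ρV²/2) = 0.04637·(173/0.0554)·(788·0.4428²/2) = 0.04637·3123·77.24 = 1.118e+04 Pa.
Head loss h_f = ΔP/(ρg) = 1.118e+04/(788·9.81) = 1.45 m.

h_f ≈ 1.45 m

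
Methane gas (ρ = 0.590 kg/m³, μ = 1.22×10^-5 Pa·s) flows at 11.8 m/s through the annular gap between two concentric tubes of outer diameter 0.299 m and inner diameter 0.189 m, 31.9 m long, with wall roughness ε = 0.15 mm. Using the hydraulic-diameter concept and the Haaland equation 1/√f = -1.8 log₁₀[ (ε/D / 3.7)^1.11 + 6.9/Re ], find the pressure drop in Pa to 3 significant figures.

Hydraulic diameter D_h = 4A/P = D_o - D_i = 0.299 - 0.189 = 0.11 m.
Re = ρVD_h/μ = 0.59·11.8·0.11/1.22e-05 = 6.277e+04.
ε/D_h = 0.00015/0.11 = 0.00136; Haaland gives 1/√f = -1.8 log₁₀[0.000154+0.00011] = 6.44, so f = 0.02411.
ΔP = f(L/D_h)(ρV²/2) = 0.02411·31.9/0.11·41.08 = 287.2 Pa.

ΔP ≈ 287 Pa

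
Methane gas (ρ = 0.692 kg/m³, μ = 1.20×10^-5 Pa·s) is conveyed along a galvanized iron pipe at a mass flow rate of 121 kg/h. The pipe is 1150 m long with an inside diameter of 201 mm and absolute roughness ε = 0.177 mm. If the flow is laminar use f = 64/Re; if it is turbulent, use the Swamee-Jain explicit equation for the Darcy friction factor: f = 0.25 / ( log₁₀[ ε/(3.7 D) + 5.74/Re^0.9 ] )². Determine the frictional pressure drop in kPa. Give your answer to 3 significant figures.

ΔP ≈ 0.132 kPa

ṁ = 121 kg/h = 121/3600 = 0.03361 kg/s.
A = πD²/4 = π(0.201)²/4 = 0.03173 m²; mean velocity V = ṁ/(ρA) = 0.03361/(0.692 · 0.03173) = 1.531 m/s.
Reynolds number Re = ρVD/μ = 0.692 · 1.531 · 0.201 / 1.2e-05 = 1.774e+04.
Re > 4000 → turbulent. Relative roughness ε/D = 0.000177/0.201 = 0.000881. Swamee-Jain: f = 0.25/(log₁₀[0.000881/3.7 + 5.74/1.774e+04^0.9])² = 0.25/(log₁₀[0.000238 + 0.000861])² = 0.25/(-2.959)² = 0.02855.
Darcy-Weisbach: ΔP = f(L/D)(ρV²/2) = 0.02855·(1150/0.201)·(0.692·1.531²/2) = 0.02855·5721·0.8107 = 132.4 Pa.
ΔP = 132.4 Pa = 0.132 kPa.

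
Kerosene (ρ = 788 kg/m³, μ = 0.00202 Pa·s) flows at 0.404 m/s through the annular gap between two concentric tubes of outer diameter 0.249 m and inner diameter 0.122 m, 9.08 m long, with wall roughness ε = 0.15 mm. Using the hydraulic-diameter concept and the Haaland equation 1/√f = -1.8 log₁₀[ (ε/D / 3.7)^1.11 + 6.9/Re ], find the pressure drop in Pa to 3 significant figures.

ΔP ≈ 129 Pa

Hydraulic diameter D_h = 4A/P = D_o - D_i = 0.249 - 0.122 = 0.127 m.
Re = ρVD_h/μ = 788·0.404·0.127/0.00202 = 2.002e+04.
ε/D_h = 0.00015/0.127 = 0.00118; Haaland gives 1/√f = -1.8 log₁₀[0.000132+0.000345] = 5.98, so f = 0.02797.
ΔP = f(L/D_h)(ρV²/2) = 0.02797·9.08/0.127·64.31 = 128.6 Pa.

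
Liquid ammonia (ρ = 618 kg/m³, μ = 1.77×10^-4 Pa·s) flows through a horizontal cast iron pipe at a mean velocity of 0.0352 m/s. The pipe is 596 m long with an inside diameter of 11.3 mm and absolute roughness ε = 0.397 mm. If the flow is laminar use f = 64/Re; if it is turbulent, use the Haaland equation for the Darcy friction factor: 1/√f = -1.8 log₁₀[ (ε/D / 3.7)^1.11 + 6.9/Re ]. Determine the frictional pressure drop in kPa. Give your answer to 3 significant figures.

ΔP ≈ 0.931 kPa

Reynolds number Re = ρVD/μ = 618 · 0.0352 · 0.0113 / 0.000177 = 1389.
Re < 2300 → laminar flow, so f = 64/Re = 64/1389 = 0.04608 (the turbulent correlation is not needed).
Darcy-Weisbach: ΔP = f(L/D)(ρV²/2) = 0.04608·(596/0.0113)·(618·0.0352²/2) = 0.04608·5.274e+04·0.3829 = 930.6 Pa.
ΔP = 930.6 Pa = 0.931 kPa.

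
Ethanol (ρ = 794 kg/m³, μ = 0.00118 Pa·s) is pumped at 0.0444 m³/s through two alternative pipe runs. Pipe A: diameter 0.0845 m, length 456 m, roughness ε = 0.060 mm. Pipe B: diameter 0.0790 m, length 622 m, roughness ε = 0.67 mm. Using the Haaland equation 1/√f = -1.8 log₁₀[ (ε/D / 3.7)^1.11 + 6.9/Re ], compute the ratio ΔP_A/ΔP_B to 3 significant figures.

Pipe A: V = Q/A = 0.0444/0.005608 = 7.917 m/s; Re = 4.502e+05; ε/D = 0.00071; Haaland → f = 0.01886; ΔP_A = f(L/D)(ρV²/2) = 2.533e+06 Pa.
Pipe B: V = Q/A = 0.0444/0.004902 = 9.058 m/s; Re = 4.815e+05; ε/D = 0.00848; Haaland → f = 0.03608; ΔP_B = f(L/D)(ρV²/2) = 9.253e+06 Pa.
ΔP_A/ΔP_B = 2.533e+06/9.253e+06 = 0.274.

ΔP_A/ΔP_B ≈ 0.274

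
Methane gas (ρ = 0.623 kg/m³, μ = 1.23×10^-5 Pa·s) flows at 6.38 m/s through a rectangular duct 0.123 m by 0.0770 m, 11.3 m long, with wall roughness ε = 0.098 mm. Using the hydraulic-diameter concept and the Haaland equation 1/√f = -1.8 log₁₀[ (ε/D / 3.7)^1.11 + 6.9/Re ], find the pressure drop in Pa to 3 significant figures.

Hydraulic diameter D_h = 4A/P = 4·(0.123·0.077)/(2·(0.123+0.077)) = 0.03788/0.4 = 0.09471 m.
Re = ρVD_h/μ = 0.623·6.38·0.09471/1.23e-05 = 3.061e+04.
ε/D_h = 9.8e-05/0.09471 = 0.00103; Haaland gives 1/√f = -1.8 log₁₀[0.000114+0.000225] = 6.245, so f = 0.02564.
ΔP = f(L/D_h)(ρV²/2) = 0.02564·11.3/0.09471·12.68 = 38.79 Pa.

ΔP ≈ 38.8 Pa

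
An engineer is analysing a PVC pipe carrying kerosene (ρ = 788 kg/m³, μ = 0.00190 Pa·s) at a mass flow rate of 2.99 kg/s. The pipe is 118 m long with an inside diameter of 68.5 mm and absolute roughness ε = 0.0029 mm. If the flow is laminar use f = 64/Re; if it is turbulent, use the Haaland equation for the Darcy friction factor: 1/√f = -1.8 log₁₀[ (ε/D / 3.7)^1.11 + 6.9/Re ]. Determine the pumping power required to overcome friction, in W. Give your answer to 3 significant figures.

P ≈ 64.3 W

A = πD²/4 = π(0.0685)²/4 = 0.003685 m²; mean velocity V = ṁ/(ρA) = 2.99/(788 · 0.003685) = 1.03 m/s.
Reynolds number Re = ρVD/μ = 788 · 1.03 · 0.0685 / 0.0019 = 2.925e+04.
Re > 4000 → turbulent. Relative roughness ε/D = 2.9e-06/0.0685 = 4.23e-05. Haaland: 1/√f = -1.8 log₁₀[(4.23e-05/3.7)^1.11 + 6.9/2.925e+04] = -1.8 log₁₀[3.27e-06 + 0.000236] = 6.518, so f = 0.02354.
Darcy-Weisbach: ΔP = f(L/D)(ρV²/2) = 0.02354·(118/0.0685)·(788·1.03²/2) = 0.02354·1723·417.7 = 1.693e+04 Pa.
Q = ṁ/ρ = 2.99/788 = 0.003794 m³/s.
Pumping power P = QΔP = 0.003794·1.693e+04 = 64.25 W = 64.3 W.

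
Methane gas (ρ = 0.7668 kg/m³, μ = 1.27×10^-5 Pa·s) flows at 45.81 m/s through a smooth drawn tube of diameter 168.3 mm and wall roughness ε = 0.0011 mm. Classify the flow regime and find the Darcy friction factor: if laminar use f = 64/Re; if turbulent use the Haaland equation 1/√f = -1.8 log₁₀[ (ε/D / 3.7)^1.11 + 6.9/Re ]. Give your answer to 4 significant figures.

Re = ρVD/μ = 0.7668·45.81·0.1683/1.27e-05 = 4.655e+05.
Re > 4000 → turbulent. ε/D = 1.1e-06/0.1683 = 6.54e-06; Haaland: 1/√f = -1.8 log₁₀[4.11e-07 + 1.48e-05] = 8.671, so f = 0.0133.

f ≈ 0.01330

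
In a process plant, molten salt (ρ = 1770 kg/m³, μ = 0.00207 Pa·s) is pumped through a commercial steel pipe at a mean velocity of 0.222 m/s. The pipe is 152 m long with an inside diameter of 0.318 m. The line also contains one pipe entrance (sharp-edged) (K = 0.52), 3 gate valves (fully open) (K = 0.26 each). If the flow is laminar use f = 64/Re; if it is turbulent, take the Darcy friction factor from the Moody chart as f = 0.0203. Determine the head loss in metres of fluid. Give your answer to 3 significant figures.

Reynolds number Re = ρVD/μ = 1770 · 0.222 · 0.318 / 0.00207 = 6.036e+04.
Re > 4000 → turbulent; use the Moody-chart value f = 0.0203.
Total minor-loss coefficient ΣK = 1·0.52 + 3·0.26 = 1.3.
ΔP = [f·L/D + ΣK]·(ρV²/2) = [0.0203·152/0.318 + 1.3]·(1770·0.222²/2) = [9.703 + 1.3]·43.62 = 479.9 Pa.
Head loss h_f = ΔP/(ρg) = 479.9/(1770·9.81) = 0.0276 m.

h_f ≈ 0.0276 m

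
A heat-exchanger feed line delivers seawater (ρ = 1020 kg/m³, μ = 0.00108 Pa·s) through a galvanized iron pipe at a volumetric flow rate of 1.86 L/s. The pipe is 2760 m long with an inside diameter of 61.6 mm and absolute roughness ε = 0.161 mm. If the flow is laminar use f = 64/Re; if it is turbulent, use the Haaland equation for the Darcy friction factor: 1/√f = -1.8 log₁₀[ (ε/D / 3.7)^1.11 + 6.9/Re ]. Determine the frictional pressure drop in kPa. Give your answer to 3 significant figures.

Q = 1.86 L/s = 1.86/1000 = 0.00186 m³/s.
Cross-sectional area A = πD²/4 = π(0.0616)²/4 = 0.00298 m²; mean velocity V = Q/A = 0.00186/0.00298 = 0.6241 m/s.
Reynolds number Re = ρVD/μ = 1020 · 0.6241 · 0.0616 / 0.00108 = 3.631e+04.
Re > 4000 → turbulent. Relative roughness ε/D = 0.000161/0.0616 = 0.00261. Haaland: 1/√f = -1.8 log₁₀[(0.00261/3.7)^1.11 + 6.9/3.631e+04] = -1.8 log₁₀[0.000318 + 0.00019] = 5.929, so f = 0.02844.
Darcy-Weisbach: ΔP = f(L/D)(ρV²/2) = 0.02844·(2760/0.0616)·(1020·0.6241²/2) = 0.02844·4.481e+04·198.7 = 2.532e+05 Pa.
ΔP = 2.532e+05 Pa = 253 kPa.

ΔP ≈ 253 kPa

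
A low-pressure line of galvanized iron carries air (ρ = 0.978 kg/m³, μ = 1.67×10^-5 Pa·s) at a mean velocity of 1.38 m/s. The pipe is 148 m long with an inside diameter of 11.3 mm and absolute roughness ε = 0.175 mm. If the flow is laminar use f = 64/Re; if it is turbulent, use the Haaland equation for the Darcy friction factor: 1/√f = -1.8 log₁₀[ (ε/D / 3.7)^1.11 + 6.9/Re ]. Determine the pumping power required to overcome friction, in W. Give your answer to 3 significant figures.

Reynolds number Re = ρVD/μ = 0.978 · 1.38 · 0.0113 / 1.67e-05 = 913.2.
Re < 2300 → laminar flow, so f = 64/Re = 64/913.2 = 0.07008 (the turbulent correlation is not needed).
Darcy-Weisbach: ΔP = f(L/D)(ρV²/2) = 0.07008·(148/0.0113)·(0.978·1.38²/2) = 0.07008·1.31e+04·0.9313 = 854.8 Pa.
Q = V·A = 1.38·0.0001003 = 0.0001384 m³/s.
Pumping power P = QΔP = 0.0001384·854.8 = 0.1183 W = 0.118 W.

P ≈ 0.118 W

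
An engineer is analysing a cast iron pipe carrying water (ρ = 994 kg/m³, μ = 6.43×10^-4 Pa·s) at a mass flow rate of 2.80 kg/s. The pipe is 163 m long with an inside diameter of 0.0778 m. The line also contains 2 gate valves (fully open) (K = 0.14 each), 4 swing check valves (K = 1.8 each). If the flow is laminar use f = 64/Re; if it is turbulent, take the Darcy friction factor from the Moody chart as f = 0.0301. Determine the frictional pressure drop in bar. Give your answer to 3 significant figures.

A = πD²/4 = π(0.0778)²/4 = 0.004754 m²; mean velocity V = ṁ/(ρA) = 2.8/(994 · 0.004754) = 0.5925 m/s.
Reynolds number Re = ρVD/μ = 994 · 0.5925 · 0.0778 / 0.000643 = 7.127e+04.
Re > 4000 → turbulent; use the Moody-chart value f = 0.0301.
Total minor-loss coefficient ΣK = 2·0.14 + 4·1.8 = 7.48.
ΔP = [f·L/D + ΣK]·(ρV²/2) = [0.0301·163/0.0778 + 7.48]·(994·0.5925²/2) = [63.06 + 7.48]·174.5 = 1.231e+04 Pa.
ΔP = 1.231e+04 Pa = 0.123 bar.

ΔP ≈ 0.123 bar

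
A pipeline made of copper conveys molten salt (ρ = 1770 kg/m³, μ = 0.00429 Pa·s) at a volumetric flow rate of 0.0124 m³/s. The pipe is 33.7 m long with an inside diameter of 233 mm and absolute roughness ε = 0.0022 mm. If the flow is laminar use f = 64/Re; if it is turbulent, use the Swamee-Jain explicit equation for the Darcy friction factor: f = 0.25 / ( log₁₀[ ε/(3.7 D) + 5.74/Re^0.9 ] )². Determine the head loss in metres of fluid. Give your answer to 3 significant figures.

h_f ≈ 0.0148 m

Cross-sectional area A = πD²/4 = π(0.233)²/4 = 0.04264 m²; mean velocity V = Q/A = 0.0124/0.04264 = 0.2908 m/s.
Reynolds number Re = ρVD/μ = 1770 · 0.2908 · 0.233 / 0.00429 = 2.796e+04.
Re > 4000 → turbulent. Relative roughness ε/D = 2.2e-06/0.233 = 9.44e-06. Swamee-Jain: f = 0.25/(log₁₀[9.44e-06/3.7 + 5.74/2.796e+04^0.9])² = 0.25/(log₁₀[2.55e-06 + 0.000572])² = 0.25/(-3.241)² = 0.0238.
Darcy-Weisbach: ΔP = f(L/D)(ρV²/2) = 0.0238·(33.7/0.233)·(1770·0.2908²/2) = 0.0238·144.6·74.85 = 257.7 Pa.
Head loss h_f = ΔP/(ρg) = 257.7/(1770·9.81) = 0.0148 m.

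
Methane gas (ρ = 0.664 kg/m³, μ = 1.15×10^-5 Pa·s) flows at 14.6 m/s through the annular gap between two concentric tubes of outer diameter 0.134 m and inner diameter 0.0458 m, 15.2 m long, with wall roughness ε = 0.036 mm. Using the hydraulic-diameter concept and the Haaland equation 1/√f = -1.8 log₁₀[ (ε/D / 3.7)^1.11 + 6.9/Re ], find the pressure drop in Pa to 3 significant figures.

Hydraulic diameter D_h = 4A/P = D_o - D_i = 0.134 - 0.0458 = 0.0882 m.
Re = ρVD_h/μ = 0.664·14.6·0.0882/1.15e-05 = 7.435e+04.
ε/D_h = 3.6e-05/0.0882 = 0.000408; Haaland gives 1/√f = -1.8 log₁₀[4.05e-05+9.28e-05] = 6.975, so f = 0.02055.
ΔP = f(L/D_h)(ρV²/2) = 0.02055·15.2/0.0882·70.77 = 250.7 Pa.

ΔP ≈ 251 Pa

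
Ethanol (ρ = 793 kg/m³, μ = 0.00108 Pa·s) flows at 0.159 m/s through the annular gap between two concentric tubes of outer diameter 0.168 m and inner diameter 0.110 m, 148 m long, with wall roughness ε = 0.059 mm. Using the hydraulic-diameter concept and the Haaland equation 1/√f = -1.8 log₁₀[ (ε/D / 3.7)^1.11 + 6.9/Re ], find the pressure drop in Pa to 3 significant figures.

Hydraulic diameter D_h = 4A/P = D_o - D_i = 0.168 - 0.11 = 0.058 m.
Re = ρVD_h/μ = 793·0.159·0.058/0.00108 = 6771.
ε/D_h = 5.9e-05/0.058 = 0.00102; Haaland gives 1/√f = -1.8 log₁₀[0.000112+0.00102] = 5.304, so f = 0.03555.
ΔP = f(L/D_h)(ρV²/2) = 0.03555·148/0.058·10.02 = 909.2 Pa.

ΔP ≈ 909 Pa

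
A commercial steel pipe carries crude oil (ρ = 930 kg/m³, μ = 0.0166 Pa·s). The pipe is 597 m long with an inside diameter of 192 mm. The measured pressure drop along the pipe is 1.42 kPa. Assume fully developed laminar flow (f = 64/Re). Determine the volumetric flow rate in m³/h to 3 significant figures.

For laminar flow, f = 64/Re with Re = ρVD/μ, so Darcy-Weisbach reduces to ΔP = 32μLV/D². Solving for V: V = ΔP·D²/(32μL) = 1420·(0.192)²/(32·0.0166·597) = 0.1651 m/s.
Check: Re = ρVD/μ = 930·0.1651·0.192/0.0166 = 1776 < 2300, so the laminar assumption holds.
Q = V·A = 0.1651·(π/4·0.192²) = 0.004779 m³/s = 17.2 m³/h.

Q ≈ 17.2 m³/h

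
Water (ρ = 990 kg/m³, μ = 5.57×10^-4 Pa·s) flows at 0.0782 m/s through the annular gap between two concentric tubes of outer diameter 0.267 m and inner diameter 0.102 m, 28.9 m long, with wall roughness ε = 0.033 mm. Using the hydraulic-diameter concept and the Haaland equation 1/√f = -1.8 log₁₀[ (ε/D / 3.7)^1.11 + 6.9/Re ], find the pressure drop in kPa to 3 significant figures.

Hydraulic diameter D_h = 4A/P = D_o - D_i = 0.267 - 0.102 = 0.165 m.
Re = ρVD_h/μ = 990·0.0782·0.165/0.000557 = 2.293e+04.
ε/D_h = 3.3e-05/0.165 = 0.0002; Haaland gives 1/√f = -1.8 log₁₀[1.83e-05+0.000301] = 6.293, so f = 0.02525.
ΔP = f(L/D_h)(ρV²/2) = 0.02525·28.9/0.165·3.027 = 13.39 Pa.
ΔP = 0.0134 kPa.

ΔP ≈ 0.0134 kPa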